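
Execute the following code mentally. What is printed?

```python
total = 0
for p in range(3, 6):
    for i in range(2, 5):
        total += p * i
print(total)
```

108

p=3,i=2: total = 0+6 = 6
p=3,i=3: total = 6+9 = 15
p=3,i=4: total = 15+12 = 27
p=4,i=2: total = 27+8 = 35
p=4,i=3: total = 35+12 = 47
p=4,i=4: total = 47+16 = 63
p=5,i=2: total = 63+10 = 73
p=5,i=3: total = 73+15 = 88
p=5,i=4: total = 88+20 = 108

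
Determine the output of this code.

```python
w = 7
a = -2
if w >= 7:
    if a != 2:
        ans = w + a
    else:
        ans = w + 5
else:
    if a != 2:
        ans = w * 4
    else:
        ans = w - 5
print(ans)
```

w=7, a=-2
w >= 7 is True; a != 2 is True
→ ans = w + a = 5

5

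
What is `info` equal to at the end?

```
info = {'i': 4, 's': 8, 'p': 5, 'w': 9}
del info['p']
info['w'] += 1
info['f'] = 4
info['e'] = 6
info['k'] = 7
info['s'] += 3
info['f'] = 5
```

del 'p' → {'i': 4, 's': 8, 'w': 9}
info['w'] = 9+1 = 10 → {'i': 4, 's': 8, 'w': 10}
info['f'] = 4 → {'i': 4, 's': 8, 'w': 10, 'f': 4}
info['e'] = 6 → {'i': 4, 's': 8, 'w': 10, 'f': 4, 'e': 6}
info['k'] = 7 → {'i': 4, 's': 8, 'w': 10, 'f': 4, 'e': 6, 'k': 7}
info['s'] = 8+3 = 11 → {'i': 4, 's': 11, 'w': 10, 'f': 4, 'e': 6, 'k': 7}
info['f'] = 5 → {'i': 4, 's': 11, 'w': 10, 'f': 5, 'e': 6, 'k': 7}

{'i': 4, 's': 11, 'w': 10, 'f': 5, 'e': 6, 'k': 7}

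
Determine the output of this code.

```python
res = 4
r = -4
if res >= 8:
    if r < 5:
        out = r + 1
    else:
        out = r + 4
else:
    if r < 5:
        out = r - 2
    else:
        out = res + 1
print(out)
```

res=4, r=-4
res >= 8 is False; r < 5 is True
→ out = r - 2 = -6

-6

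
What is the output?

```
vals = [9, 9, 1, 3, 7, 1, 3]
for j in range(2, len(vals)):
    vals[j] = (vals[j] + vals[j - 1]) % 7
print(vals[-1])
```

j=2: vals[2] = (1+9)%7 = 3 → [9, 9, 3, 3, 7, 1, 3]
j=3: vals[3] = (3+3)%7 = 6 → [9, 9, 3, 6, 7, 1, 3]
j=4: vals[4] = (7+6)%7 = 6 → [9, 9, 3, 6, 6, 1, 3]
j=5: vals[5] = (1+6)%7 = 0 → [9, 9, 3, 6, 6, 0, 3]
j=6: vals[6] = (3+0)%7 = 3 → [9, 9, 3, 6, 6, 0, 3]

3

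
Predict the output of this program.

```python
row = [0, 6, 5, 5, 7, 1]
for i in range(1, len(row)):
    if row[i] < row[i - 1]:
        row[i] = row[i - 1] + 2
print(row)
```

[0, 6, 8, 10, 12, 14]

i=1: 6>=0, unchanged → [0, 6, 5, 5, 7, 1]
i=2: 5<6, row[2] = 6+2 = 8 → [0, 6, 8, 5, 7, 1]
i=3: 5<8, row[3] = 8+2 = 10 → [0, 6, 8, 10, 7, 1]
i=4: 7<10, row[4] = 10+2 = 12 → [0, 6, 8, 10, 12, 1]
i=5: 1<12, row[5] = 12+2 = 14 → [0, 6, 8, 10, 12, 14]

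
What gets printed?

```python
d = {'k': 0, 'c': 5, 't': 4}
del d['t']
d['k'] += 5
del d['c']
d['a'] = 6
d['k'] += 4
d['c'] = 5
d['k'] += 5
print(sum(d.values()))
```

25

del 't' → {'k': 0, 'c': 5}
d['k'] = 0+5 = 5 → {'k': 5, 'c': 5}
del 'c' → {'k': 5}
d['a'] = 6 → {'k': 5, 'a': 6}
d['k'] = 5+4 = 9 → {'k': 9, 'a': 6}
d['c'] = 5 → {'k': 9, 'a': 6, 'c': 5}
d['k'] = 9+5 = 14 → {'k': 14, 'a': 6, 'c': 5}
sum of values = 25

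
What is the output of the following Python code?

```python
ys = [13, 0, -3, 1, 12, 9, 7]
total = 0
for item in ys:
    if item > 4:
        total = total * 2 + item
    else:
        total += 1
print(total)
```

201

item=13: >4, total = 0*2+13 = 13
item=0: not >4, total = 13+1 = 14
item=-3: not >4, total = 14+1 = 15
item=1: not >4, total = 15+1 = 16
item=12: >4, total = 16*2+12 = 44
item=9: >4, total = 44*2+9 = 97
item=7: >4, total = 97*2+7 = 201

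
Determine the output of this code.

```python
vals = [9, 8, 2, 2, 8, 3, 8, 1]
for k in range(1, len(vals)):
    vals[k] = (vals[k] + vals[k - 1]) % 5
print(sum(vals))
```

23

k=1: vals[1] = (8+9)%5 = 2 → [9, 2, 2, 2, 8, 3, 8, 1]
k=2: vals[2] = (2+2)%5 = 4 → [9, 2, 4, 2, 8, 3, 8, 1]
k=3: vals[3] = (2+4)%5 = 1 → [9, 2, 4, 1, 8, 3, 8, 1]
k=4: vals[4] = (8+1)%5 = 4 → [9, 2, 4, 1, 4, 3, 8, 1]
k=5: vals[5] = (3+4)%5 = 2 → [9, 2, 4, 1, 4, 2, 8, 1]
k=6: vals[6] = (8+2)%5 = 0 → [9, 2, 4, 1, 4, 2, 0, 1]
k=7: vals[7] = (1+0)%5 = 1 → [9, 2, 4, 1, 4, 2, 0, 1]
sum = 23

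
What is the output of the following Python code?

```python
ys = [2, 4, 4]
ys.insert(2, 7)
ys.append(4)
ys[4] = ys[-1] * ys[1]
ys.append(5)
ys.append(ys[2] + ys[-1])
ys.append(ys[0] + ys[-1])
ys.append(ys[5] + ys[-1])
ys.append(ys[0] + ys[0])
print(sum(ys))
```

87

insert 7 at 2 → [2, 4, 7, 4]
append 4 → [2, 4, 7, 4, 4]
ys[4] = ys[-1]*ys[1] = 4*4 = 16 → [2, 4, 7, 4, 16]
append 5 → [2, 4, 7, 4, 16, 5]
append ys[2]+ys[-1] = 7+5 = 12 → [2, 4, 7, 4, 16, 5, 12]
append ys[0]+ys[-1] = 2+12 = 14 → [2, 4, 7, 4, 16, 5, 12, 14]
append ys[5]+ys[-1] = 5+14 = 19 → [2, 4, 7, 4, 16, 5, 12, 14, 19]
append ys[0]+ys[0] = 2+2 = 4 → [2, 4, 7, 4, 16, 5, 12, 14, 19, 4]
sum = 87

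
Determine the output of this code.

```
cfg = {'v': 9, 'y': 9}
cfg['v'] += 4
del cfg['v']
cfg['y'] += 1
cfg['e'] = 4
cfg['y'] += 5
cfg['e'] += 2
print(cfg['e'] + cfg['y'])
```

21

cfg['v'] = 9+4 = 13 → {'v': 13, 'y': 9}
del 'v' → {'y': 9}
cfg['y'] = 9+1 = 10 → {'y': 10}
cfg['e'] = 4 → {'y': 10, 'e': 4}
cfg['y'] = 10+5 = 15 → {'y': 15, 'e': 4}
cfg['e'] = 4+2 = 6 → {'y': 15, 'e': 6}
cfg['e']+cfg['y'] = 6+15 = 21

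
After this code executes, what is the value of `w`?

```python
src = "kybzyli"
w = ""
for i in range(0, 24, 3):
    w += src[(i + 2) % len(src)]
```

i=0: add src[2]='b' → 'b'
i=3: add src[5]='l' → 'bl'
i=6: add src[1]='y' → 'bly'
i=9: add src[4]='y' → 'blyy'
i=12: add src[0]='k' → 'blyyk'
i=15: add src[3]='z' → 'blyykz'
i=18: add src[6]='i' → 'blyykzi'
i=21: add src[2]='b' → 'blyykzib'

'blyykzib'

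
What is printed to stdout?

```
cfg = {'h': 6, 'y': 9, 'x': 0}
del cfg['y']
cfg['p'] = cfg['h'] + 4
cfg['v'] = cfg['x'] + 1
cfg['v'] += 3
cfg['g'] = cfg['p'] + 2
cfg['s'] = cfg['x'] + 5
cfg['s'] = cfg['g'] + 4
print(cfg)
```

del 'y' → {'h': 6, 'x': 0}
cfg['p'] = cfg['h']+4 = 10 → {'h': 6, 'x': 0, 'p': 10}
cfg['v'] = cfg['x']+1 = 1 → {'h': 6, 'x': 0, 'p': 10, 'v': 1}
cfg['v'] = 1+3 = 4 → {'h': 6, 'x': 0, 'p': 10, 'v': 4}
cfg['g'] = cfg['p']+2 = 12 → {'h': 6, 'x': 0, 'p': 10, 'v': 4, 'g': 12}
cfg['s'] = cfg['x']+5 = 5 → {'h': 6, 'x': 0, 'p': 10, 'v': 4, 'g': 12, 's': 5}
cfg['s'] = cfg['g']+4 = 16 → {'h': 6, 'x': 0, 'p': 10, 'v': 4, 'g': 12, 's': 16}

{'h': 6, 'x': 0, 'p': 10, 'v': 4, 'g': 12, 's': 16}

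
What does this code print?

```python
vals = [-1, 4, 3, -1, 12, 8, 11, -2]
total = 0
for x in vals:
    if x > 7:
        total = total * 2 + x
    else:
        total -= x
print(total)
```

37

x=-1: not >7, total = 0-(-1) = 1
x=4: not >7, total = 1-4 = -3
x=3: not >7, total = (-3)-3 = -6
x=-1: not >7, total = (-6)-(-1) = -5
x=12: >7, total = (-5)*2+12 = 2
x=8: >7, total = 2*2+8 = 12
x=11: >7, total = 12*2+11 = 35
x=-2: not >7, total = 35-(-2) = 37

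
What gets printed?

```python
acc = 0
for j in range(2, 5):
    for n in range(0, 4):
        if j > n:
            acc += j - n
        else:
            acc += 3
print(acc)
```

j=2,n=0: 2>0, acc = 0+2 = 2
j=2,n=1: 2>1, acc = 2+1 = 3
j=2,n=2: not 2>2, acc = 3+3 = 6
j=2,n=3: not 2>3, acc = 6+3 = 9
j=3,n=0: 3>0, acc = 9+3 = 12
j=3,n=1: 3>1, acc = 12+2 = 14
j=3,n=2: 3>2, acc = 14+1 = 15
j=3,n=3: not 3>3, acc = 15+3 = 18
j=4,n=0: 4>0, acc = 18+4 = 22
j=4,n=1: 4>1, acc = 22+3 = 25
j=4,n=2: 4>2, acc = 25+2 = 27
j=4,n=3: 4>3, acc = 27+1 = 28

28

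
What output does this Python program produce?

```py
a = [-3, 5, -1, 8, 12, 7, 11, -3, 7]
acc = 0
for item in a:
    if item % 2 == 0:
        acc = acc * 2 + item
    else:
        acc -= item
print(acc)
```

item=-3: not even, acc = 0-(-3) = 3
item=5: not even, acc = 3-5 = -2
item=-1: not even, acc = (-2)-(-1) = -1
item=8: even, acc = (-1)*2+8 = 6
item=12: even, acc = 6*2+12 = 24
item=7: not even, acc = 24-7 = 17
item=11: not even, acc = 17-11 = 6
item=-3: not even, acc = 6-(-3) = 9
item=7: not even, acc = 9-7 = 2

2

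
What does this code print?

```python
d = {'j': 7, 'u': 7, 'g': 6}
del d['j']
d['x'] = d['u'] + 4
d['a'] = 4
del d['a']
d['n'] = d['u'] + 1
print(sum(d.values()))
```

del 'j' → {'u': 7, 'g': 6}
d['x'] = d['u']+4 = 11 → {'u': 7, 'g': 6, 'x': 11}
d['a'] = 4 → {'u': 7, 'g': 6, 'x': 11, 'a': 4}
del 'a' → {'u': 7, 'g': 6, 'x': 11}
d['n'] = d['u']+1 = 8 → {'u': 7, 'g': 6, 'x': 11, 'n': 8}
sum of values = 32

32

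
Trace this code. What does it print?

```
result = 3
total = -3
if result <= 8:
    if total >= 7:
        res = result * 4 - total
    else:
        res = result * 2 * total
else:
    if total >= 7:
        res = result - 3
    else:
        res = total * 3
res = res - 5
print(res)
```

result=3, total=-3
result <= 8 is True; total >= 7 is False
→ res = result * 2 * total = -18
res = (-18)-5 = -23

-23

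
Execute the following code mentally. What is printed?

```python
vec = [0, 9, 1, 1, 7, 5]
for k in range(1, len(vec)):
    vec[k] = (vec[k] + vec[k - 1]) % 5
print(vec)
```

[0, 4, 0, 1, 3, 3]

k=1: vec[1] = (9+0)%5 = 4 → [0, 4, 1, 1, 7, 5]
k=2: vec[2] = (1+4)%5 = 0 → [0, 4, 0, 1, 7, 5]
k=3: vec[3] = (1+0)%5 = 1 → [0, 4, 0, 1, 7, 5]
k=4: vec[4] = (7+1)%5 = 3 → [0, 4, 0, 1, 3, 5]
k=5: vec[5] = (5+3)%5 = 3 → [0, 4, 0, 1, 3, 3]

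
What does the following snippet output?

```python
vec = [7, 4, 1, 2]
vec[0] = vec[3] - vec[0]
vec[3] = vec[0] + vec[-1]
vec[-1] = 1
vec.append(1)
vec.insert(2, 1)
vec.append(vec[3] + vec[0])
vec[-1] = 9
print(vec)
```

[-5, 4, 1, 1, 1, 1, 9]

vec[0] = vec[3]-vec[0] = 2-7 = -5 → [-5, 4, 1, 2]
vec[3] = vec[0]+vec[-1] = (-5)+2 = -3 → [-5, 4, 1, -3]
vec[-1] = 1 → [-5, 4, 1, 1]
append 1 → [-5, 4, 1, 1, 1]
insert 1 at 2 → [-5, 4, 1, 1, 1, 1]
append vec[3]+vec[0] = 1+(-5) = -4 → [-5, 4, 1, 1, 1, 1, -4]
vec[-1] = 9 → [-5, 4, 1, 1, 1, 1, 9]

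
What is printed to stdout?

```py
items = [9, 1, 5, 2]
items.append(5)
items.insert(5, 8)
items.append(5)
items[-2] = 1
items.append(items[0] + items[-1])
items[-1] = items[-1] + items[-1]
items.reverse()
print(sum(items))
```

append 5 → [9, 1, 5, 2, 5]
insert 8 at 5 → [9, 1, 5, 2, 5, 8]
append 5 → [9, 1, 5, 2, 5, 8, 5]
items[-2] = 1 → [9, 1, 5, 2, 5, 1, 5]
append items[0]+items[-1] = 9+5 = 14 → [9, 1, 5, 2, 5, 1, 5, 14]
items[-1] = items[-1]+items[-1] = 14+14 = 28 → [9, 1, 5, 2, 5, 1, 5, 28]
reverse → [28, 5, 1, 5, 2, 5, 1, 9]
sum = 56

56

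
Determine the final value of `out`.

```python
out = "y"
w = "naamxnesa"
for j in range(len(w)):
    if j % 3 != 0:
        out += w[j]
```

'yaaxnsa'

j=0: skip
j=1: add 'a' → 'ya'
j=2: add 'a' → 'yaa'
j=3: skip
j=4: add 'x' → 'yaax'
j=5: add 'n' → 'yaaxn'
j=6: skip
j=7: add 's' → 'yaaxns'
j=8: add 'a' → 'yaaxnsa'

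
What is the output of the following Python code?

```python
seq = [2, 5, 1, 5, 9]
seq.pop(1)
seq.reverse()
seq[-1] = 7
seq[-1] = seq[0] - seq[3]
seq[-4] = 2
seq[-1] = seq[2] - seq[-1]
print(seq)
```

pop(1) removes 5 → [2, 1, 5, 9]
reverse → [9, 5, 1, 2]
seq[-1] = 7 → [9, 5, 1, 7]
seq[-1] = seq[0]-seq[3] = 9-7 = 2 → [9, 5, 1, 2]
seq[-4] = 2 → [2, 5, 1, 2]
seq[-1] = seq[2]-seq[-1] = 1-2 = -1 → [2, 5, 1, -1]

[2, 5, 1, -1]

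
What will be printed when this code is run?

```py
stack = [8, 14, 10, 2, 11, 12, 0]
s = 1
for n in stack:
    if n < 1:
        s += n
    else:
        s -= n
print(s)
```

-56

n=8: not <1, s = 1-8 = -7
n=14: not <1, s = (-7)-14 = -21
n=10: not <1, s = (-21)-10 = -31
n=2: not <1, s = (-31)-2 = -33
n=11: not <1, s = (-33)-11 = -44
n=12: not <1, s = (-44)-12 = -56
n=0: <1, s = (-56)+0 = -56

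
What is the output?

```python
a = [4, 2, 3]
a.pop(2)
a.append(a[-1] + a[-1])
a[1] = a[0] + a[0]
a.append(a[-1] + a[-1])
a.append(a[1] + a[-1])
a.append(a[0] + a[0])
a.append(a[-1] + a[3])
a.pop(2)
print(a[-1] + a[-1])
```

pop(2) removes 3 → [4, 2]
append a[-1]+a[-1] = 2+2 = 4 → [4, 2, 4]
a[1] = a[0]+a[0] = 4+4 = 8 → [4, 8, 4]
append a[-1]+a[-1] = 4+4 = 8 → [4, 8, 4, 8]
append a[1]+a[-1] = 8+8 = 16 → [4, 8, 4, 8, 16]
append a[0]+a[0] = 4+4 = 8 → [4, 8, 4, 8, 16, 8]
append a[-1]+a[3] = 8+8 = 16 → [4, 8, 4, 8, 16, 8, 16]
pop(2) removes 4 → [4, 8, 8, 16, 8, 16]
a[-1]+a[-1] = 16+16 = 32

32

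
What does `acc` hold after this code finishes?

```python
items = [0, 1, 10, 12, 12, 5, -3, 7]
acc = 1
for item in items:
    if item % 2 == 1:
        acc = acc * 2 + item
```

item=0: not odd
item=1: odd, acc = 1*2+1 = 3
item=10: not odd
item=12: not odd
item=12: not odd
item=5: odd, acc = 3*2+5 = 11
item=-3: odd, acc = 11*2+(-3) = 19
item=7: odd, acc = 19*2+7 = 45

45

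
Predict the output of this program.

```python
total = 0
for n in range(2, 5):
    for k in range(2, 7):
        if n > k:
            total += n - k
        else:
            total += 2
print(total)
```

28

n=2,k=2: not 2>2, total = 0+2 = 2
n=2,k=3: not 2>3, total = 2+2 = 4
n=2,k=4: not 2>4, total = 4+2 = 6
n=2,k=5: not 2>5, total = 6+2 = 8
n=2,k=6: not 2>6, total = 8+2 = 10
n=3,k=2: 3>2, total = 10+1 = 11
n=3,k=3: not 3>3, total = 11+2 = 13
n=3,k=4: not 3>4, total = 13+2 = 15
n=3,k=5: not 3>5, total = 15+2 = 17
n=3,k=6: not 3>6, total = 17+2 = 19
n=4,k=2: 4>2, total = 19+2 = 21
n=4,k=3: 4>3, total = 21+1 = 22
n=4,k=4: not 4>4, total = 22+2 = 24
n=4,k=5: not 4>5, total = 24+2 = 26
n=4,k=6: not 4>6, total = 26+2 = 28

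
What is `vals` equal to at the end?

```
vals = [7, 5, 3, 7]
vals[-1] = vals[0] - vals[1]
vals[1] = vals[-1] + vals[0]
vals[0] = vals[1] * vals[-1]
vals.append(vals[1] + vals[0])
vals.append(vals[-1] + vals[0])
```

vals[-1] = vals[0]-vals[1] = 7-5 = 2 → [7, 5, 3, 2]
vals[1] = vals[-1]+vals[0] = 2+7 = 9 → [7, 9, 3, 2]
vals[0] = vals[1]*vals[-1] = 9*2 = 18 → [18, 9, 3, 2]
append vals[1]+vals[0] = 9+18 = 27 → [18, 9, 3, 2, 27]
append vals[-1]+vals[0] = 27+18 = 45 → [18, 9, 3, 2, 27, 45]

[18, 9, 3, 2, 27, 45]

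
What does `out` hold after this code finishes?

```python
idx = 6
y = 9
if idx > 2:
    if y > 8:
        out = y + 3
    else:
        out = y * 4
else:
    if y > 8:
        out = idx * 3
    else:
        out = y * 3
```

12

idx=6, y=9
idx > 2 is True; y > 8 is True
→ out = y + 3 = 12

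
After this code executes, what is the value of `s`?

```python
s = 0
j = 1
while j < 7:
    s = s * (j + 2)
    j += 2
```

j=1: s = 0*3 = 0
j=3: s = 0*5 = 0
j=5: s = 0*7 = 0

0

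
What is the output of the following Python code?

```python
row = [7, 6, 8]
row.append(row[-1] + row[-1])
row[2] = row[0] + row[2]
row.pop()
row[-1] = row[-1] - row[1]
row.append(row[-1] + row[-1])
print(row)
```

append row[-1]+row[-1] = 8+8 = 16 → [7, 6, 8, 16]
row[2] = row[0]+row[2] = 7+8 = 15 → [7, 6, 15, 16]
pop() removes 16 → [7, 6, 15]
row[-1] = row[-1]-row[1] = 15-6 = 9 → [7, 6, 9]
append row[-1]+row[-1] = 9+9 = 18 → [7, 6, 9, 18]

[7, 6, 9, 18]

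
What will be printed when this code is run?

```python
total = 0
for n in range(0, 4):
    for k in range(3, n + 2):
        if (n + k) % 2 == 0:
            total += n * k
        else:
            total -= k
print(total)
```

n=2,k=3: odd sum, total = 0-3 = -3
n=3,k=3: even sum, total = (-3)+9 = 6
n=3,k=4: odd sum, total = 6-4 = 2

2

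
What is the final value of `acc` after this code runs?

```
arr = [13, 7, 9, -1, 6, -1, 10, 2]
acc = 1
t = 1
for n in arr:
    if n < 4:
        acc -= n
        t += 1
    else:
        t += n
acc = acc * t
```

49

n=13: not <4; t=14
n=7: not <4; t=21
n=9: not <4; t=30
n=-1: <4, acc = 1-(-1) = 2; t=31
n=6: not <4; t=37
n=-1: <4, acc = 2-(-1) = 3; t=38
n=10: not <4; t=48
n=2: <4, acc = 3-2 = 1; t=49
acc*t = 1*49 = 49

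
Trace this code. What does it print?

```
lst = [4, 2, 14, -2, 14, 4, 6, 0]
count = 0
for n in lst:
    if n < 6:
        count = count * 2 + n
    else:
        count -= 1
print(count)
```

n=4: <6, count = 0*2+4 = 4
n=2: <6, count = 4*2+2 = 10
n=14: not <6, count = 10-1 = 9
n=-2: <6, count = 9*2+(-2) = 16
n=14: not <6, count = 16-1 = 15
n=4: <6, count = 15*2+4 = 34
n=6: not <6, count = 34-1 = 33
n=0: <6, count = 33*2+0 = 66

66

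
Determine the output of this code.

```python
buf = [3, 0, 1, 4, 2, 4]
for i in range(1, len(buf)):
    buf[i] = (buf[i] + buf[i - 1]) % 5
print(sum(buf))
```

17

i=1: buf[1] = (0+3)%5 = 3 → [3, 3, 1, 4, 2, 4]
i=2: buf[2] = (1+3)%5 = 4 → [3, 3, 4, 4, 2, 4]
i=3: buf[3] = (4+4)%5 = 3 → [3, 3, 4, 3, 2, 4]
i=4: buf[4] = (2+3)%5 = 0 → [3, 3, 4, 3, 0, 4]
i=5: buf[5] = (4+0)%5 = 4 → [3, 3, 4, 3, 0, 4]
sum = 17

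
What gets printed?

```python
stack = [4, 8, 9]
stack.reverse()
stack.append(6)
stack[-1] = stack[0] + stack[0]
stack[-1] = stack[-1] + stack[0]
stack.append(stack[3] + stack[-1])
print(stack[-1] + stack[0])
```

63

reverse → [9, 8, 4]
append 6 → [9, 8, 4, 6]
stack[-1] = stack[0]+stack[0] = 9+9 = 18 → [9, 8, 4, 18]
stack[-1] = stack[-1]+stack[0] = 18+9 = 27 → [9, 8, 4, 27]
append stack[3]+stack[-1] = 27+27 = 54 → [9, 8, 4, 27, 54]
stack[-1]+stack[0] = 54+9 = 63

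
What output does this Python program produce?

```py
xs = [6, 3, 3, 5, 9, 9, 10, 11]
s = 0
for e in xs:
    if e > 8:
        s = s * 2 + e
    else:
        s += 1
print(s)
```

e=6: not >8, s = 0+1 = 1
e=3: not >8, s = 1+1 = 2
e=3: not >8, s = 2+1 = 3
e=5: not >8, s = 3+1 = 4
e=9: >8, s = 4*2+9 = 17
e=9: >8, s = 17*2+9 = 43
e=10: >8, s = 43*2+10 = 96
e=11: >8, s = 96*2+11 = 203

203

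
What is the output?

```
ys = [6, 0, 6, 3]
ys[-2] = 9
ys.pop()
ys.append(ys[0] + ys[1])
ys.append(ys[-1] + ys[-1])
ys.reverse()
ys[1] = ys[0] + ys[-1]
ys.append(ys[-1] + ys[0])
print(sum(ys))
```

63

ys[-2] = 9 → [6, 0, 9, 3]
pop() removes 3 → [6, 0, 9]
append ys[0]+ys[1] = 6+0 = 6 → [6, 0, 9, 6]
append ys[-1]+ys[-1] = 6+6 = 12 → [6, 0, 9, 6, 12]
reverse → [12, 6, 9, 0, 6]
ys[1] = ys[0]+ys[-1] = 12+6 = 18 → [12, 18, 9, 0, 6]
append ys[-1]+ys[0] = 6+12 = 18 → [12, 18, 9, 0, 6, 18]
sum = 63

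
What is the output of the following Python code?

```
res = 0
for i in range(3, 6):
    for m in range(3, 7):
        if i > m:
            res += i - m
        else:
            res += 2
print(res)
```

i=3,m=3: not 3>3, res = 0+2 = 2
i=3,m=4: not 3>4, res = 2+2 = 4
i=3,m=5: not 3>5, res = 4+2 = 6
i=3,m=6: not 3>6, res = 6+2 = 8
i=4,m=3: 4>3, res = 8+1 = 9
i=4,m=4: not 4>4, res = 9+2 = 11
i=4,m=5: not 4>5, res = 11+2 = 13
i=4,m=6: not 4>6, res = 13+2 = 15
i=5,m=3: 5>3, res = 15+2 = 17
i=5,m=4: 5>4, res = 17+1 = 18
i=5,m=5: not 5>5, res = 18+2 = 20
i=5,m=6: not 5>6, res = 20+2 = 22

22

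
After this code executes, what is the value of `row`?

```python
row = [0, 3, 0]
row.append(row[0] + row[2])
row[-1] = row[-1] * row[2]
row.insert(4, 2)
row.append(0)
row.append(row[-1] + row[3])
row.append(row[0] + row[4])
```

[0, 3, 0, 0, 2, 0, 0, 2]

append row[0]+row[2] = 0+0 = 0 → [0, 3, 0, 0]
row[-1] = row[-1]*row[2] = 0*0 = 0 → [0, 3, 0, 0]
insert 2 at 4 → [0, 3, 0, 0, 2]
append 0 → [0, 3, 0, 0, 2, 0]
append row[-1]+row[3] = 0+0 = 0 → [0, 3, 0, 0, 2, 0, 0]
append row[0]+row[4] = 0+2 = 2 → [0, 3, 0, 0, 2, 0, 0, 2]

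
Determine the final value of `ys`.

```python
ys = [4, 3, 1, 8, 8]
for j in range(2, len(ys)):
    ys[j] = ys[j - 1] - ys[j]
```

j=2: ys[2] = 3-1 = 2 → [4, 3, 2, 8, 8]
j=3: ys[3] = 2-8 = -6 → [4, 3, 2, -6, 8]
j=4: ys[4] = (-6)-8 = -14 → [4, 3, 2, -6, -14]

[4, 3, 2, -6, -14]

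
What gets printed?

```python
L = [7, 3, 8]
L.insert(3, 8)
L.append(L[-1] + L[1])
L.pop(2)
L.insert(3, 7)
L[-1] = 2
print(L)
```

insert 8 at 3 → [7, 3, 8, 8]
append L[-1]+L[1] = 8+3 = 11 → [7, 3, 8, 8, 11]
pop(2) removes 8 → [7, 3, 8, 11]
insert 7 at 3 → [7, 3, 8, 7, 11]
L[-1] = 2 → [7, 3, 8, 7, 2]

[7, 3, 8, 7, 2]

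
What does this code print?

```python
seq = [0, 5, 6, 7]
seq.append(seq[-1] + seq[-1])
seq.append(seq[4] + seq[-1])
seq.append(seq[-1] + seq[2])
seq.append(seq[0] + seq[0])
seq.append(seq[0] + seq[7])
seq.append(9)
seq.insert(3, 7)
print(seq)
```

[0, 5, 6, 7, 7, 14, 28, 34, 0, 0, 9]

append seq[-1]+seq[-1] = 7+7 = 14 → [0, 5, 6, 7, 14]
append seq[4]+seq[-1] = 14+14 = 28 → [0, 5, 6, 7, 14, 28]
append seq[-1]+seq[2] = 28+6 = 34 → [0, 5, 6, 7, 14, 28, 34]
append seq[0]+seq[0] = 0+0 = 0 → [0, 5, 6, 7, 14, 28, 34, 0]
append seq[0]+seq[7] = 0+0 = 0 → [0, 5, 6, 7, 14, 28, 34, 0, 0]
append 9 → [0, 5, 6, 7, 14, 28, 34, 0, 0, 9]
insert 7 at 3 → [0, 5, 6, 7, 7, 14, 28, 34, 0, 0, 9]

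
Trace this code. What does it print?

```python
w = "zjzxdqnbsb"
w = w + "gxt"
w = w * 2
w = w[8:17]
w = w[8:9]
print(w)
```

x

+ 'gxt' → 'zjzxdqnbsbgxt'
repeat ×2 → 'zjzxdqnbsbgxtzjzxdqnbsbgxt'
slice [8:17] → 'sbgxtzjzx'
slice [8:9] → 'x'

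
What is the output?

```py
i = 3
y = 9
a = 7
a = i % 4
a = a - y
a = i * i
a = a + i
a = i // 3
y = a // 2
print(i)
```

3

a = 3%4 = 3
a = 3-9 = -6
a = 3*3 = 9
a = 9+3 = 12
a = 3//3 = 1
y = 1//2 = 0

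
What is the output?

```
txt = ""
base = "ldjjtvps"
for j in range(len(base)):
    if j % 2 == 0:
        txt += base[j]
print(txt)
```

j=0: add 'l' → 'l'
j=1: skip
j=2: add 'j' → 'lj'
j=3: skip
j=4: add 't' → 'ljt'
j=5: skip
j=6: add 'p' → 'ljtp'
j=7: skip

ljtp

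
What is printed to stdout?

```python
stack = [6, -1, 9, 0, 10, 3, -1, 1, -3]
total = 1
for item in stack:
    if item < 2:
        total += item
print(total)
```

-3

item=6: not <2
item=-1: <2, total = 1+(-1) = 0
item=9: not <2
item=0: <2, total = 0+0 = 0
item=10: not <2
item=3: not <2
item=-1: <2, total = 0+(-1) = -1
item=1: <2, total = (-1)+1 = 0
item=-3: <2, total = 0+(-3) = -3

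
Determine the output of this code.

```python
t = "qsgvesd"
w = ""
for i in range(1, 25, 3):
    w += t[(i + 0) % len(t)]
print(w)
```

i=1: add t[1]='s' → 's'
i=4: add t[4]='e' → 'se'
i=7: add t[0]='q' → 'seq'
i=10: add t[3]='v' → 'seqv'
i=13: add t[6]='d' → 'seqvd'
i=16: add t[2]='g' → 'seqvdg'
i=19: add t[5]='s' → 'seqvdgs'
i=22: add t[1]='s' → 'seqvdgss'

seqvdgss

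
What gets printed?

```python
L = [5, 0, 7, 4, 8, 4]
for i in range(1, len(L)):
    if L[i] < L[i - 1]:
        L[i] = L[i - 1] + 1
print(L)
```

[5, 6, 7, 8, 8, 9]

i=1: 0<5, L[1] = 5+1 = 6 → [5, 6, 7, 4, 8, 4]
i=2: 7>=6, unchanged → [5, 6, 7, 4, 8, 4]
i=3: 4<7, L[3] = 7+1 = 8 → [5, 6, 7, 8, 8, 4]
i=4: 8>=8, unchanged → [5, 6, 7, 8, 8, 4]
i=5: 4<8, L[5] = 8+1 = 9 → [5, 6, 7, 8, 8, 9]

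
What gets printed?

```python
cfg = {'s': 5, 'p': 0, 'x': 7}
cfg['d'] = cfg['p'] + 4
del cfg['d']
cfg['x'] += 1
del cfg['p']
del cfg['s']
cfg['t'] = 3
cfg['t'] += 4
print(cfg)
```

{'x': 8, 't': 7}

cfg['d'] = cfg['p']+4 = 4 → {'s': 5, 'p': 0, 'x': 7, 'd': 4}
del 'd' → {'s': 5, 'p': 0, 'x': 7}
cfg['x'] = 7+1 = 8 → {'s': 5, 'p': 0, 'x': 8}
del 'p' → {'s': 5, 'x': 8}
del 's' → {'x': 8}
cfg['t'] = 3 → {'x': 8, 't': 3}
cfg['t'] = 3+4 = 7 → {'x': 8, 't': 7}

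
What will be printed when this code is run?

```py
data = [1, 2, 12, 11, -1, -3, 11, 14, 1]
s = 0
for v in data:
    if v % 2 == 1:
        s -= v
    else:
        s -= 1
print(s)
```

-23

v=1: odd, s = 0-1 = -1
v=2: not odd, s = (-1)-1 = -2
v=12: not odd, s = (-2)-1 = -3
v=11: odd, s = (-3)-11 = -14
v=-1: odd, s = (-14)-(-1) = -13
v=-3: odd, s = (-13)-(-3) = -10
v=11: odd, s = (-10)-11 = -21
v=14: not odd, s = (-21)-1 = -22
v=1: odd, s = (-22)-1 = -23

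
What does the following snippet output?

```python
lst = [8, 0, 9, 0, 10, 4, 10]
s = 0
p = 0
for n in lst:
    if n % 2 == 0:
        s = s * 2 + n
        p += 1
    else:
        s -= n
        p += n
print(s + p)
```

n=8: even, s = 0*2+8 = 8; p=1
n=0: even, s = 8*2+0 = 16; p=2
n=9: not even, s = 16-9 = 7; p=11
n=0: even, s = 7*2+0 = 14; p=12
n=10: even, s = 14*2+10 = 38; p=13
n=4: even, s = 38*2+4 = 80; p=14
n=10: even, s = 80*2+10 = 170; p=15
s+p = 170+15 = 185

185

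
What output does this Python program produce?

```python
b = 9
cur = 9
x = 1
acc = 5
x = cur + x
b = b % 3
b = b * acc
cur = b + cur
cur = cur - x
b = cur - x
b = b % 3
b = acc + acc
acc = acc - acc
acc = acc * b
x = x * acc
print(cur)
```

-1

x = 9+1 = 10
b = 9%3 = 0
b = 0*5 = 0
cur = 0+9 = 9
cur = 9-10 = -1
b = (-1)-10 = -11
b = (-11)%3 = 1
b = 5+5 = 10
acc = 5-5 = 0
acc = 0*10 = 0
x = 10*0 = 0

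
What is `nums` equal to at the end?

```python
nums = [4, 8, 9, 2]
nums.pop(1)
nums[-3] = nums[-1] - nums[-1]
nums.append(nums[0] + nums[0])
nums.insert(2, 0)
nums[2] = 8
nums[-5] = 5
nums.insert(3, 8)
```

[5, 9, 8, 8, 2, 0]

pop(1) removes 8 → [4, 9, 2]
nums[-3] = nums[-1]-nums[-1] = 2-2 = 0 → [0, 9, 2]
append nums[0]+nums[0] = 0+0 = 0 → [0, 9, 2, 0]
insert 0 at 2 → [0, 9, 0, 2, 0]
nums[2] = 8 → [0, 9, 8, 2, 0]
nums[-5] = 5 → [5, 9, 8, 2, 0]
insert 8 at 3 → [5, 9, 8, 8, 2, 0]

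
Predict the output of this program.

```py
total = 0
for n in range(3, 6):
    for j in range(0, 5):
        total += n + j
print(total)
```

n=3,j=0: total = 0+3 = 3
n=3,j=1: total = 3+4 = 7
n=3,j=2: total = 7+5 = 12
n=3,j=3: total = 12+6 = 18
n=3,j=4: total = 18+7 = 25
n=4,j=0: total = 25+4 = 29
n=4,j=1: total = 29+5 = 34
n=4,j=2: total = 34+6 = 40
n=4,j=3: total = 40+7 = 47
n=4,j=4: total = 47+8 = 55
n=5,j=0: total = 55+5 = 60
n=5,j=1: total = 60+6 = 66
n=5,j=2: total = 66+7 = 73
n=5,j=3: total = 73+8 = 81
n=5,j=4: total = 81+9 = 90

90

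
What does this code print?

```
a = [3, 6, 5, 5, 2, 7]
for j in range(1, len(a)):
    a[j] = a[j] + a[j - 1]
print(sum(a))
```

94

j=1: a[1] = 6+3 = 9 → [3, 9, 5, 5, 2, 7]
j=2: a[2] = 5+9 = 14 → [3, 9, 14, 5, 2, 7]
j=3: a[3] = 5+14 = 19 → [3, 9, 14, 19, 2, 7]
j=4: a[4] = 2+19 = 21 → [3, 9, 14, 19, 21, 7]
j=5: a[5] = 7+21 = 28 → [3, 9, 14, 19, 21, 28]
sum = 94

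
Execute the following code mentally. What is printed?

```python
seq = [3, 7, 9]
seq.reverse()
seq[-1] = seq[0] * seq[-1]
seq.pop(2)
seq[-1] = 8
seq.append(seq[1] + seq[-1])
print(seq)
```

[9, 8, 16]

reverse → [9, 7, 3]
seq[-1] = seq[0]*seq[-1] = 9*3 = 27 → [9, 7, 27]
pop(2) removes 27 → [9, 7]
seq[-1] = 8 → [9, 8]
append seq[1]+seq[-1] = 8+8 = 16 → [9, 8, 16]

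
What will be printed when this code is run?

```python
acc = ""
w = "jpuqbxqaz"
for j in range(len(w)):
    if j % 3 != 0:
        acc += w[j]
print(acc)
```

pubxaz

j=0: skip
j=1: add 'p' → 'p'
j=2: add 'u' → 'pu'
j=3: skip
j=4: add 'b' → 'pub'
j=5: add 'x' → 'pubx'
j=6: skip
j=7: add 'a' → 'pubxa'
j=8: add 'z' → 'pubxaz'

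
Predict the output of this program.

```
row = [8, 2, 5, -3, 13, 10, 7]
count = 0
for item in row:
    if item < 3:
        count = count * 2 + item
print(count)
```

1

item=8: not <3
item=2: <3, count = 0*2+2 = 2
item=5: not <3
item=-3: <3, count = 2*2+(-3) = 1
item=13: not <3
item=10: not <3
item=7: not <3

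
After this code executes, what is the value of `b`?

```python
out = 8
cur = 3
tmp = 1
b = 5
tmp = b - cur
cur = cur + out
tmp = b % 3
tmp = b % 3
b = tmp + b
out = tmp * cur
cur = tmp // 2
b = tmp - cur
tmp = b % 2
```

tmp = 5-3 = 2
cur = 3+8 = 11
tmp = 5%3 = 2
tmp = 5%3 = 2
b = 2+5 = 7
out = 2*11 = 22
cur = 2//2 = 1
b = 2-1 = 1
tmp = 1%2 = 1

1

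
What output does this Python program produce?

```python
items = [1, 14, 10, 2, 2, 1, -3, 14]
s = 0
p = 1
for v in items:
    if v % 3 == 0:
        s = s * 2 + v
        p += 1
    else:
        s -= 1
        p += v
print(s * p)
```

v=1: not %3==0, s = 0-1 = -1; p=2
v=14: not %3==0, s = (-1)-1 = -2; p=16
v=10: not %3==0, s = (-2)-1 = -3; p=26
v=2: not %3==0, s = (-3)-1 = -4; p=28
v=2: not %3==0, s = (-4)-1 = -5; p=30
v=1: not %3==0, s = (-5)-1 = -6; p=31
v=-3: %3==0, s = (-6)*2+(-3) = -15; p=32
v=14: not %3==0, s = (-15)-1 = -16; p=46
s*p = (-16)*46 = -736

-736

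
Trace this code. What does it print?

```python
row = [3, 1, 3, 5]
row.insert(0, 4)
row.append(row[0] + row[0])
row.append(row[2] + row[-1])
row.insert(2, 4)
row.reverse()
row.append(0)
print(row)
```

insert 4 at 0 → [4, 3, 1, 3, 5]
append row[0]+row[0] = 4+4 = 8 → [4, 3, 1, 3, 5, 8]
append row[2]+row[-1] = 1+8 = 9 → [4, 3, 1, 3, 5, 8, 9]
insert 4 at 2 → [4, 3, 4, 1, 3, 5, 8, 9]
reverse → [9, 8, 5, 3, 1, 4, 3, 4]
append 0 → [9, 8, 5, 3, 1, 4, 3, 4, 0]

[9, 8, 5, 3, 1, 4, 3, 4, 0]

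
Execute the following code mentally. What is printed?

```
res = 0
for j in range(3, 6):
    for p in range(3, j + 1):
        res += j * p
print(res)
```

97

j=3,p=3: res = 0+9 = 9
j=4,p=3: res = 9+12 = 21
j=4,p=4: res = 21+16 = 37
j=5,p=3: res = 37+15 = 52
j=5,p=4: res = 52+20 = 72
j=5,p=5: res = 72+25 = 97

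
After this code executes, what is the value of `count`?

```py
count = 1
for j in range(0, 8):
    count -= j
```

-27

j=0: count = 1-0 = 1
j=1: count = 1-1 = 0
j=2: count = 0-2 = -2
j=3: count = (-2)-3 = -5
j=4: count = (-5)-4 = -9
j=5: count = (-9)-5 = -14
j=6: count = (-14)-6 = -20
j=7: count = (-20)-7 = -27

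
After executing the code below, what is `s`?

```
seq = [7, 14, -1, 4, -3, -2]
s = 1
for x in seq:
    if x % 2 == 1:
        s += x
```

x=7: odd, s = 1+7 = 8
x=14: not odd
x=-1: odd, s = 8+(-1) = 7
x=4: not odd
x=-3: odd, s = 7+(-3) = 4
x=-2: not odd

4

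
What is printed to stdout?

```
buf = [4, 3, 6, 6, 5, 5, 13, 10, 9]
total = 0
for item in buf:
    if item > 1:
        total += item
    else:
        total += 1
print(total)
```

item=4: >1, total = 0+4 = 4
item=3: >1, total = 4+3 = 7
item=6: >1, total = 7+6 = 13
item=6: >1, total = 13+6 = 19
item=5: >1, total = 19+5 = 24
item=5: >1, total = 24+5 = 29
item=13: >1, total = 29+13 = 42
item=10: >1, total = 42+10 = 52
item=9: >1, total = 52+9 = 61

61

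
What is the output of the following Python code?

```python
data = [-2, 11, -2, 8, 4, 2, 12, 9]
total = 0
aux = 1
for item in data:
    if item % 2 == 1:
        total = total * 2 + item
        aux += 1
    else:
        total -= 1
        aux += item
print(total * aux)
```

item=-2: not odd, total = 0-1 = -1; aux=-1
item=11: odd, total = (-1)*2+11 = 9; aux=0
item=-2: not odd, total = 9-1 = 8; aux=-2
item=8: not odd, total = 8-1 = 7; aux=6
item=4: not odd, total = 7-1 = 6; aux=10
item=2: not odd, total = 6-1 = 5; aux=12
item=12: not odd, total = 5-1 = 4; aux=24
item=9: odd, total = 4*2+9 = 17; aux=25
total*aux = 17*25 = 425

425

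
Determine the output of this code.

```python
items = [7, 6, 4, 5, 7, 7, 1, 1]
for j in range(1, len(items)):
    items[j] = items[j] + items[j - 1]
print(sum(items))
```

199

j=1: items[1] = 6+7 = 13 → [7, 13, 4, 5, 7, 7, 1, 1]
j=2: items[2] = 4+13 = 17 → [7, 13, 17, 5, 7, 7, 1, 1]
j=3: items[3] = 5+17 = 22 → [7, 13, 17, 22, 7, 7, 1, 1]
j=4: items[4] = 7+22 = 29 → [7, 13, 17, 22, 29, 7, 1, 1]
j=5: items[5] = 7+29 = 36 → [7, 13, 17, 22, 29, 36, 1, 1]
j=6: items[6] = 1+36 = 37 → [7, 13, 17, 22, 29, 36, 37, 1]
j=7: items[7] = 1+37 = 38 → [7, 13, 17, 22, 29, 36, 37, 38]
sum = 199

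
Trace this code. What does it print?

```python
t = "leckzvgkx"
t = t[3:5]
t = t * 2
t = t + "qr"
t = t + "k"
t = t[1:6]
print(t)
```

zkzqr

slice [3:5] → 'kz'
repeat ×2 → 'kzkz'
+ 'qr' → 'kzkzqr'
+ 'k' → 'kzkzqrk'
slice [1:6] → 'zkzqr'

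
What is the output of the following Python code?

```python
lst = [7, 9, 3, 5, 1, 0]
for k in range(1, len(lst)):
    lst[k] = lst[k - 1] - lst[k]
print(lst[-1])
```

k=1: lst[1] = 7-9 = -2 → [7, -2, 3, 5, 1, 0]
k=2: lst[2] = (-2)-3 = -5 → [7, -2, -5, 5, 1, 0]
k=3: lst[3] = (-5)-5 = -10 → [7, -2, -5, -10, 1, 0]
k=4: lst[4] = (-10)-1 = -11 → [7, -2, -5, -10, -11, 0]
k=5: lst[5] = (-11)-0 = -11 → [7, -2, -5, -10, -11, -11]

-11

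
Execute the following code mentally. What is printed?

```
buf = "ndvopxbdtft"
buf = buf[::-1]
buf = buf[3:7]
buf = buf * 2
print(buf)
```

reverse → 'tftdbxpovdn'
slice [3:7] → 'dbxp'
repeat ×2 → 'dbxpdbxp'

dbxpdbxp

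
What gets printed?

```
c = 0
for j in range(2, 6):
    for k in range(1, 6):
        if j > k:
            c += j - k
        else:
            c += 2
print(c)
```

40

j=2,k=1: 2>1, c = 0+1 = 1
j=2,k=2: not 2>2, c = 1+2 = 3
j=2,k=3: not 2>3, c = 3+2 = 5
j=2,k=4: not 2>4, c = 5+2 = 7
j=2,k=5: not 2>5, c = 7+2 = 9
j=3,k=1: 3>1, c = 9+2 = 11
j=3,k=2: 3>2, c = 11+1 = 12
j=3,k=3: not 3>3, c = 12+2 = 14
j=3,k=4: not 3>4, c = 14+2 = 16
j=3,k=5: not 3>5, c = 16+2 = 18
j=4,k=1: 4>1, c = 18+3 = 21
j=4,k=2: 4>2, c = 21+2 = 23
j=4,k=3: 4>3, c = 23+1 = 24
j=4,k=4: not 4>4, c = 24+2 = 26
j=4,k=5: not 4>5, c = 26+2 = 28
j=5,k=1: 5>1, c = 28+4 = 32
j=5,k=2: 5>2, c = 32+3 = 35
j=5,k=3: 5>3, c = 35+2 = 37
j=5,k=4: 5>4, c = 37+1 = 38
j=5,k=5: not 5>5, c = 38+2 = 40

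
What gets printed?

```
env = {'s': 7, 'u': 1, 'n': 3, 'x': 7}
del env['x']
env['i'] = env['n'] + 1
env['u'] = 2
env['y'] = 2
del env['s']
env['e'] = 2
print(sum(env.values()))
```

13

del 'x' → {'s': 7, 'u': 1, 'n': 3}
env['i'] = env['n']+1 = 4 → {'s': 7, 'u': 1, 'n': 3, 'i': 4}
env['u'] = 2 → {'s': 7, 'u': 2, 'n': 3, 'i': 4}
env['y'] = 2 → {'s': 7, 'u': 2, 'n': 3, 'i': 4, 'y': 2}
del 's' → {'u': 2, 'n': 3, 'i': 4, 'y': 2}
env['e'] = 2 → {'u': 2, 'n': 3, 'i': 4, 'y': 2, 'e': 2}
sum of values = 13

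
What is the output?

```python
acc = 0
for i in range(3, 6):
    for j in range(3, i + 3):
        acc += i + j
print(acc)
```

105

i=3,j=3: acc = 0+6 = 6
i=3,j=4: acc = 6+7 = 13
i=3,j=5: acc = 13+8 = 21
i=4,j=3: acc = 21+7 = 28
i=4,j=4: acc = 28+8 = 36
i=4,j=5: acc = 36+9 = 45
i=4,j=6: acc = 45+10 = 55
i=5,j=3: acc = 55+8 = 63
i=5,j=4: acc = 63+9 = 72
i=5,j=5: acc = 72+10 = 82
i=5,j=6: acc = 82+11 = 93
i=5,j=7: acc = 93+12 = 105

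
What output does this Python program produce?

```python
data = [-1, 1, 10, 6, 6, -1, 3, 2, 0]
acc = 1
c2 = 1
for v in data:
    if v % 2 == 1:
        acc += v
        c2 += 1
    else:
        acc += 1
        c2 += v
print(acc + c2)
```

v=-1: odd, acc = 1+(-1) = 0; c2=2
v=1: odd, acc = 0+1 = 1; c2=3
v=10: not odd, acc = 1+1 = 2; c2=13
v=6: not odd, acc = 2+1 = 3; c2=19
v=6: not odd, acc = 3+1 = 4; c2=25
v=-1: odd, acc = 4+(-1) = 3; c2=26
v=3: odd, acc = 3+3 = 6; c2=27
v=2: not odd, acc = 6+1 = 7; c2=29
v=0: not odd, acc = 7+1 = 8; c2=29
acc+c2 = 8+29 = 37

37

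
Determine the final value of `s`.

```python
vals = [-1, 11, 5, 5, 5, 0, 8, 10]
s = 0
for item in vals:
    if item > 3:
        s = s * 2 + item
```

item=-1: not >3
item=11: >3, s = 0*2+11 = 11
item=5: >3, s = 11*2+5 = 27
item=5: >3, s = 27*2+5 = 59
item=5: >3, s = 59*2+5 = 123
item=0: not >3
item=8: >3, s = 123*2+8 = 254
item=10: >3, s = 254*2+10 = 518

518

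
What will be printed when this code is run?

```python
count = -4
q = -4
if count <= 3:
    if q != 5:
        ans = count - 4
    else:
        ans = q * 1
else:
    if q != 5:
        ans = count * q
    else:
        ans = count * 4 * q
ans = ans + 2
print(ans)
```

count=-4, q=-4
count <= 3 is True; q != 5 is True
→ ans = count - 4 = -8
ans = (-8)+2 = -6

-6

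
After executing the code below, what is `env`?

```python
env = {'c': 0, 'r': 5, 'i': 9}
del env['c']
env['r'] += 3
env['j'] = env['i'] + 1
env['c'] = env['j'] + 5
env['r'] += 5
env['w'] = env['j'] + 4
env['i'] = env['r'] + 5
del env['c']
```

del 'c' → {'r': 5, 'i': 9}
env['r'] = 5+3 = 8 → {'r': 8, 'i': 9}
env['j'] = env['i']+1 = 10 → {'r': 8, 'i': 9, 'j': 10}
env['c'] = env['j']+5 = 15 → {'r': 8, 'i': 9, 'j': 10, 'c': 15}
env['r'] = 8+5 = 13 → {'r': 13, 'i': 9, 'j': 10, 'c': 15}
env['w'] = env['j']+4 = 14 → {'r': 13, 'i': 9, 'j': 10, 'c': 15, 'w': 14}
env['i'] = env['r']+5 = 18 → {'r': 13, 'i': 18, 'j': 10, 'c': 15, 'w': 14}
del 'c' → {'r': 13, 'i': 18, 'j': 10, 'w': 14}

{'r': 13, 'i': 18, 'j': 10, 'w': 14}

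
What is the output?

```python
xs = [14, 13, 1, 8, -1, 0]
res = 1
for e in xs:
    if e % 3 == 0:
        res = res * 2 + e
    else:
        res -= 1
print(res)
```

-8

e=14: not %3==0, res = 1-1 = 0
e=13: not %3==0, res = 0-1 = -1
e=1: not %3==0, res = (-1)-1 = -2
e=8: not %3==0, res = (-2)-1 = -3
e=-1: not %3==0, res = (-3)-1 = -4
e=0: %3==0, res = (-4)*2+0 = -8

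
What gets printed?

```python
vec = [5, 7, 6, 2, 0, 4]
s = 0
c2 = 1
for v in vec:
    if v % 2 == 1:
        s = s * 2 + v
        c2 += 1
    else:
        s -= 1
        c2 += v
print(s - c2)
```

v=5: odd, s = 0*2+5 = 5; c2=2
v=7: odd, s = 5*2+7 = 17; c2=3
v=6: not odd, s = 17-1 = 16; c2=9
v=2: not odd, s = 16-1 = 15; c2=11
v=0: not odd, s = 15-1 = 14; c2=11
v=4: not odd, s = 14-1 = 13; c2=15
s-c2 = 13-15 = -2

-2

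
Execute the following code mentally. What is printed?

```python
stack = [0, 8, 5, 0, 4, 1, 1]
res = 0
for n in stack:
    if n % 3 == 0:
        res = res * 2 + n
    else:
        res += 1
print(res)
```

7

n=0: %3==0, res = 0*2+0 = 0
n=8: not %3==0, res = 0+1 = 1
n=5: not %3==0, res = 1+1 = 2
n=0: %3==0, res = 2*2+0 = 4
n=4: not %3==0, res = 4+1 = 5
n=1: not %3==0, res = 5+1 = 6
n=1: not %3==0, res = 6+1 = 7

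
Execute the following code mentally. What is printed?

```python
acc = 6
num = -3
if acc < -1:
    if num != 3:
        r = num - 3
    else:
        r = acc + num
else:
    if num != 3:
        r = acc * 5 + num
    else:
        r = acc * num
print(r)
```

acc=6, num=-3
acc < -1 is False; num != 3 is True
→ r = acc * 5 + num = 27

27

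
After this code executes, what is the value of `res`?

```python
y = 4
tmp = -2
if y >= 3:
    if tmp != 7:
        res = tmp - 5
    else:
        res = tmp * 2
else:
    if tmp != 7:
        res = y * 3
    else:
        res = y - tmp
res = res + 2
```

-5

y=4, tmp=-2
y >= 3 is True; tmp != 7 is True
→ res = tmp - 5 = -7
res = (-7)+2 = -5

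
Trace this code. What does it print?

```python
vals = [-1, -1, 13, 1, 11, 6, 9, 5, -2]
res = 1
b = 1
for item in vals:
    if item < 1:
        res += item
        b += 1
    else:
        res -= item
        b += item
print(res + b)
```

item=-1: <1, res = 1+(-1) = 0; b=2
item=-1: <1, res = 0+(-1) = -1; b=3
item=13: not <1, res = (-1)-13 = -14; b=16
item=1: not <1, res = (-14)-1 = -15; b=17
item=11: not <1, res = (-15)-11 = -26; b=28
item=6: not <1, res = (-26)-6 = -32; b=34
item=9: not <1, res = (-32)-9 = -41; b=43
item=5: not <1, res = (-41)-5 = -46; b=48
item=-2: <1, res = (-46)+(-2) = -48; b=49
res+b = (-48)+49 = 1

1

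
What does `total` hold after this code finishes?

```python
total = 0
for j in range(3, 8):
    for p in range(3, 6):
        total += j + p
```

135

j=3,p=3: total = 0+6 = 6
j=3,p=4: total = 6+7 = 13
j=3,p=5: total = 13+8 = 21
j=4,p=3: total = 21+7 = 28
j=4,p=4: total = 28+8 = 36
j=4,p=5: total = 36+9 = 45
j=5,p=3: total = 45+8 = 53
j=5,p=4: total = 53+9 = 62
j=5,p=5: total = 62+10 = 72
j=6,p=3: total = 72+9 = 81
j=6,p=4: total = 81+10 = 91
j=6,p=5: total = 91+11 = 102
j=7,p=3: total = 102+10 = 112
j=7,p=4: total = 112+11 = 123
j=7,p=5: total = 123+12 = 135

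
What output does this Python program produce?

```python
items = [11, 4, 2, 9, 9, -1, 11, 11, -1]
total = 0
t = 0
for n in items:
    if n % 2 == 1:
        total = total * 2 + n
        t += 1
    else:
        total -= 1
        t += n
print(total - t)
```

1052

n=11: odd, total = 0*2+11 = 11; t=1
n=4: not odd, total = 11-1 = 10; t=5
n=2: not odd, total = 10-1 = 9; t=7
n=9: odd, total = 9*2+9 = 27; t=8
n=9: odd, total = 27*2+9 = 63; t=9
n=-1: odd, total = 63*2+(-1) = 125; t=10
n=11: odd, total = 125*2+11 = 261; t=11
n=11: odd, total = 261*2+11 = 533; t=12
n=-1: odd, total = 533*2+(-1) = 1065; t=13
total-t = 1065-13 = 1052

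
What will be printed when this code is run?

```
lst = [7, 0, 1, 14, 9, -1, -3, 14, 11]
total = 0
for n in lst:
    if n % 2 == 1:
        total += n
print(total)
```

n=7: odd, total = 0+7 = 7
n=0: not odd
n=1: odd, total = 7+1 = 8
n=14: not odd
n=9: odd, total = 8+9 = 17
n=-1: odd, total = 17+(-1) = 16
n=-3: odd, total = 16+(-3) = 13
n=14: not odd
n=11: odd, total = 13+11 = 24

24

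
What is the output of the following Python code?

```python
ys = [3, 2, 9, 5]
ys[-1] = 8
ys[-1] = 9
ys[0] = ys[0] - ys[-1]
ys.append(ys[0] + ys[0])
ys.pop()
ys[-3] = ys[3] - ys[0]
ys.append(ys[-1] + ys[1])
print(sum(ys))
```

ys[-1] = 8 → [3, 2, 9, 8]
ys[-1] = 9 → [3, 2, 9, 9]
ys[0] = ys[0]-ys[-1] = 3-9 = -6 → [-6, 2, 9, 9]
append ys[0]+ys[0] = (-6)+(-6) = -12 → [-6, 2, 9, 9, -12]
pop() removes -12 → [-6, 2, 9, 9]
ys[-3] = ys[3]-ys[0] = 9-(-6) = 15 → [-6, 15, 9, 9]
append ys[-1]+ys[1] = 9+15 = 24 → [-6, 15, 9, 9, 24]
sum = 51

51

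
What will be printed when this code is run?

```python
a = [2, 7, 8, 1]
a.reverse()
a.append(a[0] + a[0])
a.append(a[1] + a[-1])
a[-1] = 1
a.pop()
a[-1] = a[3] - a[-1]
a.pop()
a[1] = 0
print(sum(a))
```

10

reverse → [1, 8, 7, 2]
append a[0]+a[0] = 1+1 = 2 → [1, 8, 7, 2, 2]
append a[1]+a[-1] = 8+2 = 10 → [1, 8, 7, 2, 2, 10]
a[-1] = 1 → [1, 8, 7, 2, 2, 1]
pop() removes 1 → [1, 8, 7, 2, 2]
a[-1] = a[3]-a[-1] = 2-2 = 0 → [1, 8, 7, 2, 0]
pop() removes 0 → [1, 8, 7, 2]
a[1] = 0 → [1, 0, 7, 2]
sum = 10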